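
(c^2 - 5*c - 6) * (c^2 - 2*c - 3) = c^4 - 7*c^3 + c^2 + 27*c + 18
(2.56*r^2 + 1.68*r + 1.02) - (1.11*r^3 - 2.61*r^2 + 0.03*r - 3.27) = -1.11*r^3 + 5.17*r^2 + 1.65*r + 4.29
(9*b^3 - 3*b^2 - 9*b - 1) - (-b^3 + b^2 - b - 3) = 10*b^3 - 4*b^2 - 8*b + 2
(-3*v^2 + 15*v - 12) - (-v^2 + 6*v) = -2*v^2 + 9*v - 12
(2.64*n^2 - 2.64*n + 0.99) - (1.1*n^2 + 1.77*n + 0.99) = 1.54*n^2 - 4.41*n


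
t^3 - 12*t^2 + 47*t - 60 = (t - 5)*(t - 4)*(t - 3)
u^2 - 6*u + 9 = (u - 3)^2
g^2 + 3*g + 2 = (g + 1)*(g + 2)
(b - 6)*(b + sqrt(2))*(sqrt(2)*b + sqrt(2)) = sqrt(2)*b^3 - 5*sqrt(2)*b^2 + 2*b^2 - 10*b - 6*sqrt(2)*b - 12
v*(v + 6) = v^2 + 6*v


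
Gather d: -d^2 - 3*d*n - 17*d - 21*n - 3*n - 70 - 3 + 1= -d^2 + d*(-3*n - 17) - 24*n - 72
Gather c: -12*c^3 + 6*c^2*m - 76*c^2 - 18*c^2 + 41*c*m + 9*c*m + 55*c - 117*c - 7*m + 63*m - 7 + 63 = -12*c^3 + c^2*(6*m - 94) + c*(50*m - 62) + 56*m + 56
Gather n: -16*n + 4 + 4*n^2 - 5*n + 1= 4*n^2 - 21*n + 5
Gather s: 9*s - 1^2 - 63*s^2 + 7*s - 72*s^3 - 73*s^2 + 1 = -72*s^3 - 136*s^2 + 16*s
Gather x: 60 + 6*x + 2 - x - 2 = 5*x + 60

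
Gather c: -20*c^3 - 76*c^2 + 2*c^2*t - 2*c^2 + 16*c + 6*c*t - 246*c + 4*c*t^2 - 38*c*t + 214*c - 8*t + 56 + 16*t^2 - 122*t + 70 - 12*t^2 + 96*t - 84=-20*c^3 + c^2*(2*t - 78) + c*(4*t^2 - 32*t - 16) + 4*t^2 - 34*t + 42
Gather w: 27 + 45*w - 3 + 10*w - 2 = 55*w + 22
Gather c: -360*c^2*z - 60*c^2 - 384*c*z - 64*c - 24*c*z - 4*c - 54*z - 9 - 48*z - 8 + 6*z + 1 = c^2*(-360*z - 60) + c*(-408*z - 68) - 96*z - 16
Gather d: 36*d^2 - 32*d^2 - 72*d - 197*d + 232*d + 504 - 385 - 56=4*d^2 - 37*d + 63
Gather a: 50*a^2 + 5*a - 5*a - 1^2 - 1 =50*a^2 - 2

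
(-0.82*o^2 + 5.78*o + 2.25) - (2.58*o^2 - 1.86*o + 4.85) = -3.4*o^2 + 7.64*o - 2.6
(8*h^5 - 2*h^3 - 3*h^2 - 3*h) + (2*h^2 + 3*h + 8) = 8*h^5 - 2*h^3 - h^2 + 8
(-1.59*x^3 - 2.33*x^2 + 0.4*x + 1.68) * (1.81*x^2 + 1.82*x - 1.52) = -2.8779*x^5 - 7.1111*x^4 - 1.0998*x^3 + 7.3104*x^2 + 2.4496*x - 2.5536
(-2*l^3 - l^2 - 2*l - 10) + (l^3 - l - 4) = -l^3 - l^2 - 3*l - 14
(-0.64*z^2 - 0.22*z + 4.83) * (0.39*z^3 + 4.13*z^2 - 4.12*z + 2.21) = -0.2496*z^5 - 2.729*z^4 + 3.6119*z^3 + 19.4399*z^2 - 20.3858*z + 10.6743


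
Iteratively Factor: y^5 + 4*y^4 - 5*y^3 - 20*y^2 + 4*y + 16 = (y - 1)*(y^4 + 5*y^3 - 20*y - 16) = (y - 2)*(y - 1)*(y^3 + 7*y^2 + 14*y + 8) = (y - 2)*(y - 1)*(y + 1)*(y^2 + 6*y + 8) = (y - 2)*(y - 1)*(y + 1)*(y + 2)*(y + 4)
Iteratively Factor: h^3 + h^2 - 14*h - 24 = (h - 4)*(h^2 + 5*h + 6) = (h - 4)*(h + 3)*(h + 2)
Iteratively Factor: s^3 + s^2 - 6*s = (s - 2)*(s^2 + 3*s) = s*(s - 2)*(s + 3)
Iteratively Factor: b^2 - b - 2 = (b - 2)*(b + 1)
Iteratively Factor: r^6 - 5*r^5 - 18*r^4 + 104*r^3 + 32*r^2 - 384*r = (r)*(r^5 - 5*r^4 - 18*r^3 + 104*r^2 + 32*r - 384) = r*(r - 3)*(r^4 - 2*r^3 - 24*r^2 + 32*r + 128) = r*(r - 4)*(r - 3)*(r^3 + 2*r^2 - 16*r - 32) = r*(r - 4)*(r - 3)*(r + 2)*(r^2 - 16) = r*(r - 4)^2*(r - 3)*(r + 2)*(r + 4)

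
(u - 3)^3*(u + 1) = u^4 - 8*u^3 + 18*u^2 - 27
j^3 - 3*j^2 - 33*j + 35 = (j - 7)*(j - 1)*(j + 5)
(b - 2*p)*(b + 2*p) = b^2 - 4*p^2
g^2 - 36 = (g - 6)*(g + 6)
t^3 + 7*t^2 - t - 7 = (t - 1)*(t + 1)*(t + 7)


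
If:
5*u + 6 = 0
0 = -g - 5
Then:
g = -5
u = -6/5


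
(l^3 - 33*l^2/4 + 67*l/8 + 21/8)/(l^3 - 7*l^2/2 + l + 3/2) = (8*l^3 - 66*l^2 + 67*l + 21)/(4*(2*l^3 - 7*l^2 + 2*l + 3))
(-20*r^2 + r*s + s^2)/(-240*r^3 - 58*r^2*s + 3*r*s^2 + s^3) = (4*r - s)/(48*r^2 + 2*r*s - s^2)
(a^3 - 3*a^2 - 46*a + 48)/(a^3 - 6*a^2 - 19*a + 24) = (a + 6)/(a + 3)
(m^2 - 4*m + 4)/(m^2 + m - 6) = (m - 2)/(m + 3)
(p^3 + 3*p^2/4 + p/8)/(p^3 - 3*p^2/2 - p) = (p + 1/4)/(p - 2)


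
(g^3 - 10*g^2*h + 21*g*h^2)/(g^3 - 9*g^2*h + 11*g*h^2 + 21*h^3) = g/(g + h)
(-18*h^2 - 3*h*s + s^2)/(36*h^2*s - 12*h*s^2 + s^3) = (3*h + s)/(s*(-6*h + s))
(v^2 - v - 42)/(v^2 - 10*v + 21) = (v + 6)/(v - 3)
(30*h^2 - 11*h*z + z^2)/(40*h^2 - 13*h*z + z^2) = (-6*h + z)/(-8*h + z)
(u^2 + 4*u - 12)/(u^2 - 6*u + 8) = (u + 6)/(u - 4)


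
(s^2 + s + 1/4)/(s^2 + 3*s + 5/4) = (2*s + 1)/(2*s + 5)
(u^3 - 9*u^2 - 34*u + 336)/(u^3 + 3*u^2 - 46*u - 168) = (u - 8)/(u + 4)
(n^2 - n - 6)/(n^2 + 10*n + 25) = (n^2 - n - 6)/(n^2 + 10*n + 25)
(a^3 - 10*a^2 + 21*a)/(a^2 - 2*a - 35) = a*(a - 3)/(a + 5)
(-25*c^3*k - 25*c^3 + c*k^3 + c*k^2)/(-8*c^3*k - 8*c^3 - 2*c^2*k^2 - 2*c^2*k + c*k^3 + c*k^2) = (25*c^2 - k^2)/(8*c^2 + 2*c*k - k^2)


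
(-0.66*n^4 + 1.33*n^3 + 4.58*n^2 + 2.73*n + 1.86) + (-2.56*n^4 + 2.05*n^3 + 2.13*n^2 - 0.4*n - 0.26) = -3.22*n^4 + 3.38*n^3 + 6.71*n^2 + 2.33*n + 1.6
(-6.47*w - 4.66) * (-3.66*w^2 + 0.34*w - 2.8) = 23.6802*w^3 + 14.8558*w^2 + 16.5316*w + 13.048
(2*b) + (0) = 2*b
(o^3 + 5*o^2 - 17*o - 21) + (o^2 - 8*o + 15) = o^3 + 6*o^2 - 25*o - 6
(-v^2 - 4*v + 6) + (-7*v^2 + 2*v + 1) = -8*v^2 - 2*v + 7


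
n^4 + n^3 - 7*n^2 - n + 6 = (n - 2)*(n - 1)*(n + 1)*(n + 3)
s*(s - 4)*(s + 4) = s^3 - 16*s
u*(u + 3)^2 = u^3 + 6*u^2 + 9*u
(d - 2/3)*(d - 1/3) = d^2 - d + 2/9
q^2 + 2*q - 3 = (q - 1)*(q + 3)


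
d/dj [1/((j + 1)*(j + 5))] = 2*(-j - 3)/(j^4 + 12*j^3 + 46*j^2 + 60*j + 25)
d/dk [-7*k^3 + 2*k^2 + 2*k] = -21*k^2 + 4*k + 2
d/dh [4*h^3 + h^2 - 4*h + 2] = 12*h^2 + 2*h - 4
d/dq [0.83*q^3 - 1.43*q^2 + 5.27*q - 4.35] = 2.49*q^2 - 2.86*q + 5.27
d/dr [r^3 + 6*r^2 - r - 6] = 3*r^2 + 12*r - 1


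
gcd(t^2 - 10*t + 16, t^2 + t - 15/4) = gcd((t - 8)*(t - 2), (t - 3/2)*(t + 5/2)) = 1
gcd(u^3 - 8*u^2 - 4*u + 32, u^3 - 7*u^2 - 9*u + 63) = 1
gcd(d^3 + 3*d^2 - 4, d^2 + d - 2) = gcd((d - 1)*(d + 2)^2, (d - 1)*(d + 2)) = d^2 + d - 2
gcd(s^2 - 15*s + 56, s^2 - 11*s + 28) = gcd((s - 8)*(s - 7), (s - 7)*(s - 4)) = s - 7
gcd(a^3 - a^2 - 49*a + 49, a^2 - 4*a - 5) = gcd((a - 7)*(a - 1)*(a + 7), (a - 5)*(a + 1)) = 1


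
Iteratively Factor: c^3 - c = (c + 1)*(c^2 - c) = c*(c + 1)*(c - 1)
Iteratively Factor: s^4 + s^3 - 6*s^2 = (s - 2)*(s^3 + 3*s^2) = s*(s - 2)*(s^2 + 3*s) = s^2*(s - 2)*(s + 3)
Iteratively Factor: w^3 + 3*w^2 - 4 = (w + 2)*(w^2 + w - 2) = (w - 1)*(w + 2)*(w + 2)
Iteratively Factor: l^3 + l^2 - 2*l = (l + 2)*(l^2 - l) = (l - 1)*(l + 2)*(l)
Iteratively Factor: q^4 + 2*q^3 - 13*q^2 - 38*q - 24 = (q + 1)*(q^3 + q^2 - 14*q - 24) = (q + 1)*(q + 2)*(q^2 - q - 12) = (q + 1)*(q + 2)*(q + 3)*(q - 4)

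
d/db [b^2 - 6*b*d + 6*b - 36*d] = 2*b - 6*d + 6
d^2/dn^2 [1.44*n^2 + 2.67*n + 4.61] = 2.88000000000000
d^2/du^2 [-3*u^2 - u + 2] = -6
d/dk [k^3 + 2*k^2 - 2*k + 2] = 3*k^2 + 4*k - 2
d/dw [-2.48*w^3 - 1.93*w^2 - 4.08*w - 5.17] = -7.44*w^2 - 3.86*w - 4.08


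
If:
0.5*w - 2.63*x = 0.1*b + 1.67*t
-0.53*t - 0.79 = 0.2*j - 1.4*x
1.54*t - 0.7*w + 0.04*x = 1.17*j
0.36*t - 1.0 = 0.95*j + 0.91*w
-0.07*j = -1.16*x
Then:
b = 22.08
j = -1.56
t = -1.15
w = 0.08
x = -0.09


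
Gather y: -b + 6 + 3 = 9 - b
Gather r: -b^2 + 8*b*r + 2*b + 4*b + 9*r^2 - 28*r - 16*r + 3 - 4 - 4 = -b^2 + 6*b + 9*r^2 + r*(8*b - 44) - 5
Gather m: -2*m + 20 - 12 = 8 - 2*m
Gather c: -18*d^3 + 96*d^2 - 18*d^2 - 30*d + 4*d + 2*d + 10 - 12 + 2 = -18*d^3 + 78*d^2 - 24*d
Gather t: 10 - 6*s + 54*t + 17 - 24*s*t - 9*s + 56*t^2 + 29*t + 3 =-15*s + 56*t^2 + t*(83 - 24*s) + 30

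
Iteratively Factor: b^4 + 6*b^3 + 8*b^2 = (b + 2)*(b^3 + 4*b^2) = b*(b + 2)*(b^2 + 4*b) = b*(b + 2)*(b + 4)*(b)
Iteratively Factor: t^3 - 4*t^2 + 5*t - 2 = (t - 2)*(t^2 - 2*t + 1) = (t - 2)*(t - 1)*(t - 1)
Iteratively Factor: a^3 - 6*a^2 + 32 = (a + 2)*(a^2 - 8*a + 16) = (a - 4)*(a + 2)*(a - 4)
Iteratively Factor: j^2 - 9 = (j + 3)*(j - 3)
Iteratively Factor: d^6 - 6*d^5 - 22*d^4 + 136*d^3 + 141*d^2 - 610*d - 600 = (d + 2)*(d^5 - 8*d^4 - 6*d^3 + 148*d^2 - 155*d - 300) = (d + 1)*(d + 2)*(d^4 - 9*d^3 + 3*d^2 + 145*d - 300) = (d - 5)*(d + 1)*(d + 2)*(d^3 - 4*d^2 - 17*d + 60) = (d - 5)*(d + 1)*(d + 2)*(d + 4)*(d^2 - 8*d + 15) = (d - 5)*(d - 3)*(d + 1)*(d + 2)*(d + 4)*(d - 5)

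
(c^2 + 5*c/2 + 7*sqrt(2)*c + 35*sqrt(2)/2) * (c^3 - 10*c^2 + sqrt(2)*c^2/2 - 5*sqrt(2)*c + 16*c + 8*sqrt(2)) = c^5 - 15*c^4/2 + 15*sqrt(2)*c^4/2 - 225*sqrt(2)*c^3/4 - 2*c^3 - 135*sqrt(2)*c^2/2 - 25*c^2/2 - 63*c + 300*sqrt(2)*c + 280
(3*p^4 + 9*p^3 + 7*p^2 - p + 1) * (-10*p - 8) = -30*p^5 - 114*p^4 - 142*p^3 - 46*p^2 - 2*p - 8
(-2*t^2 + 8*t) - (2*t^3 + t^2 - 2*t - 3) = -2*t^3 - 3*t^2 + 10*t + 3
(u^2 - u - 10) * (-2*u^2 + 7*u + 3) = -2*u^4 + 9*u^3 + 16*u^2 - 73*u - 30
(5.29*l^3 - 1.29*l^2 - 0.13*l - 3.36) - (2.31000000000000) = 5.29*l^3 - 1.29*l^2 - 0.13*l - 5.67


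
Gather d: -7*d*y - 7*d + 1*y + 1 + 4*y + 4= d*(-7*y - 7) + 5*y + 5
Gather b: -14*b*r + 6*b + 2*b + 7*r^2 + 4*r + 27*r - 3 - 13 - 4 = b*(8 - 14*r) + 7*r^2 + 31*r - 20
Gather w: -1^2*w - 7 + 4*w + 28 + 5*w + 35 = 8*w + 56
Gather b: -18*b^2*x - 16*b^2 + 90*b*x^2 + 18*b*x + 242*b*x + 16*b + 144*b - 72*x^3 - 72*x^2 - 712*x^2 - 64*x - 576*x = b^2*(-18*x - 16) + b*(90*x^2 + 260*x + 160) - 72*x^3 - 784*x^2 - 640*x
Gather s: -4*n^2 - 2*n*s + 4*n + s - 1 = -4*n^2 + 4*n + s*(1 - 2*n) - 1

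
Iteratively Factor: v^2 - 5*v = (v - 5)*(v)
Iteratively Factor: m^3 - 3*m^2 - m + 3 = (m - 3)*(m^2 - 1) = (m - 3)*(m - 1)*(m + 1)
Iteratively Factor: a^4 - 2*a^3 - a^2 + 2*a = (a)*(a^3 - 2*a^2 - a + 2) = a*(a + 1)*(a^2 - 3*a + 2) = a*(a - 1)*(a + 1)*(a - 2)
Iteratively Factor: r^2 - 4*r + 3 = (r - 1)*(r - 3)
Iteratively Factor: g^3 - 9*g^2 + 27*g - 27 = (g - 3)*(g^2 - 6*g + 9) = (g - 3)^2*(g - 3)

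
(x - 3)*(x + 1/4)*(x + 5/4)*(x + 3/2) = x^4 - 103*x^2/16 - 231*x/32 - 45/32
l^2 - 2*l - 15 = (l - 5)*(l + 3)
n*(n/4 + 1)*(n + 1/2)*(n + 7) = n^4/4 + 23*n^3/8 + 67*n^2/8 + 7*n/2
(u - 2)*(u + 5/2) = u^2 + u/2 - 5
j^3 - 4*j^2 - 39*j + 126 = (j - 7)*(j - 3)*(j + 6)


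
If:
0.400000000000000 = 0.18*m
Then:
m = 2.22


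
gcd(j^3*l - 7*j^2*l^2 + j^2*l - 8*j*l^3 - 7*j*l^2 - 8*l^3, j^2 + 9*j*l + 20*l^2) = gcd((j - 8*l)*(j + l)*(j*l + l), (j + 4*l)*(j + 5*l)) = 1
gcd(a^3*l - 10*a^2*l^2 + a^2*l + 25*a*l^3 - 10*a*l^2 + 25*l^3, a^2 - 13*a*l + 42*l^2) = 1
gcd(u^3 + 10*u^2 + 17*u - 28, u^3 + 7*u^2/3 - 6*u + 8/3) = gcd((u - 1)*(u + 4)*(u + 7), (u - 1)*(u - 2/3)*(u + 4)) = u^2 + 3*u - 4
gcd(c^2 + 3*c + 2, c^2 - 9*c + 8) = 1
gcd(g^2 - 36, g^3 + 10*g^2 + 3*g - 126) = g + 6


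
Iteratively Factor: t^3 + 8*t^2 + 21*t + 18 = (t + 3)*(t^2 + 5*t + 6) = (t + 3)^2*(t + 2)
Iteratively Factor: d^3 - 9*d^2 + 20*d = (d - 4)*(d^2 - 5*d) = d*(d - 4)*(d - 5)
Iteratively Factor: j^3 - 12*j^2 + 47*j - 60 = (j - 4)*(j^2 - 8*j + 15) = (j - 5)*(j - 4)*(j - 3)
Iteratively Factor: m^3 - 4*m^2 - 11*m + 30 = (m + 3)*(m^2 - 7*m + 10) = (m - 2)*(m + 3)*(m - 5)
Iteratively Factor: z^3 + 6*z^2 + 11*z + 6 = (z + 2)*(z^2 + 4*z + 3) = (z + 1)*(z + 2)*(z + 3)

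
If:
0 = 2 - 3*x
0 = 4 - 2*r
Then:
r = 2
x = 2/3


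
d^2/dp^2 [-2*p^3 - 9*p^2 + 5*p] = -12*p - 18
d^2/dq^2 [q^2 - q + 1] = 2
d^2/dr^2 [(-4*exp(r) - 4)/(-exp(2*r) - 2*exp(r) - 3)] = 4*(exp(4*r) + 2*exp(3*r) - 12*exp(2*r) - 14*exp(r) + 3)*exp(r)/(exp(6*r) + 6*exp(5*r) + 21*exp(4*r) + 44*exp(3*r) + 63*exp(2*r) + 54*exp(r) + 27)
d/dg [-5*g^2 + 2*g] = 2 - 10*g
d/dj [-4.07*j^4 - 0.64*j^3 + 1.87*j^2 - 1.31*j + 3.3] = -16.28*j^3 - 1.92*j^2 + 3.74*j - 1.31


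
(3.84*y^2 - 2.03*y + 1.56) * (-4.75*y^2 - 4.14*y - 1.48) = -18.24*y^4 - 6.2551*y^3 - 4.689*y^2 - 3.454*y - 2.3088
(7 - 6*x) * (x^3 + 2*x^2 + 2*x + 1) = -6*x^4 - 5*x^3 + 2*x^2 + 8*x + 7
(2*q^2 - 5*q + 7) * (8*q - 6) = 16*q^3 - 52*q^2 + 86*q - 42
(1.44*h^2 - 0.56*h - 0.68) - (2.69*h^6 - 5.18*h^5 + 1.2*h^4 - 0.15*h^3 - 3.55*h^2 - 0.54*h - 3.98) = -2.69*h^6 + 5.18*h^5 - 1.2*h^4 + 0.15*h^3 + 4.99*h^2 - 0.02*h + 3.3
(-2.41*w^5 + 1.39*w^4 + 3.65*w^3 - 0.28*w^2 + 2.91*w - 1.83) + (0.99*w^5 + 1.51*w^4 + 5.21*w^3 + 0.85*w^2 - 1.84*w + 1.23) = -1.42*w^5 + 2.9*w^4 + 8.86*w^3 + 0.57*w^2 + 1.07*w - 0.6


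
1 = 1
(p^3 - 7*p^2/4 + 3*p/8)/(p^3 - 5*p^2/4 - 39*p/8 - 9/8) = p*(-8*p^2 + 14*p - 3)/(-8*p^3 + 10*p^2 + 39*p + 9)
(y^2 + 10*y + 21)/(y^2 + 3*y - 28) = (y + 3)/(y - 4)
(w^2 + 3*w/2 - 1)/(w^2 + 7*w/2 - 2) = (w + 2)/(w + 4)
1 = 1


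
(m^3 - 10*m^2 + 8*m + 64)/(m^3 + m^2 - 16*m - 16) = (m^2 - 6*m - 16)/(m^2 + 5*m + 4)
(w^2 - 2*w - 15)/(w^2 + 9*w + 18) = (w - 5)/(w + 6)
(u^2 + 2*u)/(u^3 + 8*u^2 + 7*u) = (u + 2)/(u^2 + 8*u + 7)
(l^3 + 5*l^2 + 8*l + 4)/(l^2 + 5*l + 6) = (l^2 + 3*l + 2)/(l + 3)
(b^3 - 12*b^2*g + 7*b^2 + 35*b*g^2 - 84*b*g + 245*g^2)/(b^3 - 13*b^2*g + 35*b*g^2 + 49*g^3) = (b^2 - 5*b*g + 7*b - 35*g)/(b^2 - 6*b*g - 7*g^2)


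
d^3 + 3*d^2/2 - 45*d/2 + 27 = (d - 3)*(d - 3/2)*(d + 6)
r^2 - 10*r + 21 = (r - 7)*(r - 3)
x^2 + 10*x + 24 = (x + 4)*(x + 6)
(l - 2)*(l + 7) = l^2 + 5*l - 14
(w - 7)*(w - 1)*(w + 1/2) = w^3 - 15*w^2/2 + 3*w + 7/2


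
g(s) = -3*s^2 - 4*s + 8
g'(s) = -6*s - 4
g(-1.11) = 8.74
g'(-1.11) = 2.66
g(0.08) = 7.66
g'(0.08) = -4.48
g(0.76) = 3.23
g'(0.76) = -8.56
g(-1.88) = 4.92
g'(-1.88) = 7.28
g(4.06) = -57.69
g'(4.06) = -28.36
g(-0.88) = 9.20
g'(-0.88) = 1.28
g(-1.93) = 4.55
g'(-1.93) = 7.58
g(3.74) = -48.92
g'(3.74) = -26.44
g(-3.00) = -7.00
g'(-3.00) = 14.00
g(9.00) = -271.00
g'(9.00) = -58.00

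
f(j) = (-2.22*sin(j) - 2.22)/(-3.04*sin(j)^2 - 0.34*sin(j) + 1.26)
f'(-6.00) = -8.76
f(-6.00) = -3.06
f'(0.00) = -2.24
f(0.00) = -1.76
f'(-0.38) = 0.52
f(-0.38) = -1.44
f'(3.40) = 0.40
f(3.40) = -1.44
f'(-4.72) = -0.04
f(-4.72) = 2.09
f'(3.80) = -15.84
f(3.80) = -2.61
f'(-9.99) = 253.55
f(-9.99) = -16.56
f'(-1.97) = -1.21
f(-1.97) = 0.17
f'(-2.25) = -18.03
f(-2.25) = 1.56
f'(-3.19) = 2.76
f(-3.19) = -1.88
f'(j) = (6.08*sin(j)*cos(j) + 0.34*cos(j))*(-2.22*sin(j) - 2.22)/(-3.04*sin(j)^2 - 0.34*sin(j) + 1.26)^2 - 2.22*cos(j)/(-3.04*sin(j)^2 - 0.34*sin(j) + 1.26) = 2.22*(-6.08*sin(j) + 1.52*cos(2*j) - 3.12)*cos(j)/(3.04*sin(j)^2 + 0.34*sin(j) - 1.26)^2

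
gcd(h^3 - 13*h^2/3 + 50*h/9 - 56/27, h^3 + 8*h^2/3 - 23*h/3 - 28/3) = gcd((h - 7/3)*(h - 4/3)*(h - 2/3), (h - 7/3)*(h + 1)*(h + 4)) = h - 7/3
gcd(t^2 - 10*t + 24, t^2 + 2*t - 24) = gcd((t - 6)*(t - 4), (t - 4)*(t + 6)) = t - 4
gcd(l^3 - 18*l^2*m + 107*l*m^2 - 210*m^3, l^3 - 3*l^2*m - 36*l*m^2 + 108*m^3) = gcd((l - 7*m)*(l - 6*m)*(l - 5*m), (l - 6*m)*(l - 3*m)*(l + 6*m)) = l - 6*m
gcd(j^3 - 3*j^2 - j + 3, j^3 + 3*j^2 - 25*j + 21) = j^2 - 4*j + 3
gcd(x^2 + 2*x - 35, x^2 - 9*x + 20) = x - 5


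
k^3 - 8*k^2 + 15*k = k*(k - 5)*(k - 3)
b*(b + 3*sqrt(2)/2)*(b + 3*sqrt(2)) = b^3 + 9*sqrt(2)*b^2/2 + 9*b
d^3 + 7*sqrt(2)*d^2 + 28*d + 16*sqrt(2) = (d + sqrt(2))*(d + 2*sqrt(2))*(d + 4*sqrt(2))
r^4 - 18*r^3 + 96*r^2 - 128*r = r*(r - 8)^2*(r - 2)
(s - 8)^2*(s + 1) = s^3 - 15*s^2 + 48*s + 64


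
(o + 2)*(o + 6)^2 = o^3 + 14*o^2 + 60*o + 72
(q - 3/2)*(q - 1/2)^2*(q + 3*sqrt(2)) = q^4 - 5*q^3/2 + 3*sqrt(2)*q^3 - 15*sqrt(2)*q^2/2 + 7*q^2/4 - 3*q/8 + 21*sqrt(2)*q/4 - 9*sqrt(2)/8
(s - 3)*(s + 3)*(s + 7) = s^3 + 7*s^2 - 9*s - 63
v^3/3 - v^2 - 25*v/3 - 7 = (v/3 + 1)*(v - 7)*(v + 1)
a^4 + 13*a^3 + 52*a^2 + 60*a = a*(a + 2)*(a + 5)*(a + 6)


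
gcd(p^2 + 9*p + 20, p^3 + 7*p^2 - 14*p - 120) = p + 5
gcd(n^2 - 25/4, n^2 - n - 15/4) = n - 5/2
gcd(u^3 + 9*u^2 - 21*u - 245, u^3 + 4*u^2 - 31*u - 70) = u^2 + 2*u - 35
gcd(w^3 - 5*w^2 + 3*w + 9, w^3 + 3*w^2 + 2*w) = w + 1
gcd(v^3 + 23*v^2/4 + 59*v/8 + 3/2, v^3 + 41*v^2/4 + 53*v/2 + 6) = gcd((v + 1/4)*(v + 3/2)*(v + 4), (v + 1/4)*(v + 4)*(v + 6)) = v^2 + 17*v/4 + 1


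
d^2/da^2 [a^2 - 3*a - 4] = 2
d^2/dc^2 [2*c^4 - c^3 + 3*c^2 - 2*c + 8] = 24*c^2 - 6*c + 6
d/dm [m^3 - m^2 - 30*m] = 3*m^2 - 2*m - 30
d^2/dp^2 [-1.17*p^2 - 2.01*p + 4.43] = -2.34000000000000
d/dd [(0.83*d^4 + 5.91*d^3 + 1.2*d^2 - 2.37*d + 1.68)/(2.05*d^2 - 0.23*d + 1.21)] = (3.403*d^5 + 11.5428*d^4 + 1.2986*d^3 + 26.0358*d^2 - 3.984*d - 2.4813)/(4.2025*d^4 - 0.943*d^3 + 5.0139*d^2 - 0.5566*d + 1.4641)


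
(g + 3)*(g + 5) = g^2 + 8*g + 15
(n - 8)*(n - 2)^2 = n^3 - 12*n^2 + 36*n - 32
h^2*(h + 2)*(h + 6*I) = h^4 + 2*h^3 + 6*I*h^3 + 12*I*h^2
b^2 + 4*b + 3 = (b + 1)*(b + 3)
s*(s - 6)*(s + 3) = s^3 - 3*s^2 - 18*s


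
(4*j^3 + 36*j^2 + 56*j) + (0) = 4*j^3 + 36*j^2 + 56*j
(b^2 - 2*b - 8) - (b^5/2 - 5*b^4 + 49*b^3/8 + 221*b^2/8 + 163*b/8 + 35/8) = -b^5/2 + 5*b^4 - 49*b^3/8 - 213*b^2/8 - 179*b/8 - 99/8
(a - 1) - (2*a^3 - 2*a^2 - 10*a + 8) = -2*a^3 + 2*a^2 + 11*a - 9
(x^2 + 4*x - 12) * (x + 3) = x^3 + 7*x^2 - 36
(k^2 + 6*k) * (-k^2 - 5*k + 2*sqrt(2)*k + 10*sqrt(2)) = -k^4 - 11*k^3 + 2*sqrt(2)*k^3 - 30*k^2 + 22*sqrt(2)*k^2 + 60*sqrt(2)*k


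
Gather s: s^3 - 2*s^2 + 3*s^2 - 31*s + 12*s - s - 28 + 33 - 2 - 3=s^3 + s^2 - 20*s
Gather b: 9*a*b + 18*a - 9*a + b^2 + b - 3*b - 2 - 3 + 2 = 9*a + b^2 + b*(9*a - 2) - 3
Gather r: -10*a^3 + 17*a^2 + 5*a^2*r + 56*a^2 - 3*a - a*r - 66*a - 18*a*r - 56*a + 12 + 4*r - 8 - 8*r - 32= -10*a^3 + 73*a^2 - 125*a + r*(5*a^2 - 19*a - 4) - 28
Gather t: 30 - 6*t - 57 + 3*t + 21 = -3*t - 6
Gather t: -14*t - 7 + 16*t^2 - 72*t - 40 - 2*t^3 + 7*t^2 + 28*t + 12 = -2*t^3 + 23*t^2 - 58*t - 35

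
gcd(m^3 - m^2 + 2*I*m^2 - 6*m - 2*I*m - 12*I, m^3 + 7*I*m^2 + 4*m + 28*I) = m + 2*I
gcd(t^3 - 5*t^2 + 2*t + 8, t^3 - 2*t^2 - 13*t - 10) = t + 1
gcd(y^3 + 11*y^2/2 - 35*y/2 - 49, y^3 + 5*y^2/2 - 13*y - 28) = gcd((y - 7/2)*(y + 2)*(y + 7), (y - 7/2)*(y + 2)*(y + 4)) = y^2 - 3*y/2 - 7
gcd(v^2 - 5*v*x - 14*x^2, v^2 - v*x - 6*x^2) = v + 2*x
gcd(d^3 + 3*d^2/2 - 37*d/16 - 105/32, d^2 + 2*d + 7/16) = d + 7/4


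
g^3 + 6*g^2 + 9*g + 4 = (g + 1)^2*(g + 4)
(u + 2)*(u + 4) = u^2 + 6*u + 8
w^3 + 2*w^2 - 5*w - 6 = (w - 2)*(w + 1)*(w + 3)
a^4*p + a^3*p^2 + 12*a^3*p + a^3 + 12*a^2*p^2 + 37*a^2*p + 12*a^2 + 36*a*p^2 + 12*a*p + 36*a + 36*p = (a + 6)^2*(a + p)*(a*p + 1)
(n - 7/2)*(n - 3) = n^2 - 13*n/2 + 21/2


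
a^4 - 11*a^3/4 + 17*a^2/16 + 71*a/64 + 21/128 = (a - 7/4)*(a - 3/2)*(a + 1/4)^2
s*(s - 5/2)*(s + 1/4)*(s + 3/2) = s^4 - 3*s^3/4 - 4*s^2 - 15*s/16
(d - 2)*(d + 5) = d^2 + 3*d - 10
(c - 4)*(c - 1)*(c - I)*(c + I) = c^4 - 5*c^3 + 5*c^2 - 5*c + 4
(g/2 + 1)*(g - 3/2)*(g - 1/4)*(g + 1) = g^4/2 + 5*g^3/8 - 23*g^2/16 - 19*g/16 + 3/8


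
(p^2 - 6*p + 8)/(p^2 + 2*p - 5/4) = 4*(p^2 - 6*p + 8)/(4*p^2 + 8*p - 5)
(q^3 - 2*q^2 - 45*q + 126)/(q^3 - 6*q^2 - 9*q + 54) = (q + 7)/(q + 3)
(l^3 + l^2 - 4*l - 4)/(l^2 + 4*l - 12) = (l^2 + 3*l + 2)/(l + 6)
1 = 1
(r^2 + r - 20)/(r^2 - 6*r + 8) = (r + 5)/(r - 2)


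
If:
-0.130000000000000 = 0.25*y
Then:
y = -0.52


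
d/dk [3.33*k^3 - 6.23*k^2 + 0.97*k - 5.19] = 9.99*k^2 - 12.46*k + 0.97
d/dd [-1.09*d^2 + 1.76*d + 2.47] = 1.76 - 2.18*d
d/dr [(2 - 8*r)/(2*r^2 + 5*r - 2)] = 2*(8*r^2 - 4*r + 3)/(4*r^4 + 20*r^3 + 17*r^2 - 20*r + 4)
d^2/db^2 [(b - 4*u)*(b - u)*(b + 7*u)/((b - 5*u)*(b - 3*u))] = u^2*(68*b^3 - 732*b^2*u + 2796*b*u^2 - 3796*u^3)/(b^6 - 24*b^5*u + 237*b^4*u^2 - 1232*b^3*u^3 + 3555*b^2*u^4 - 5400*b*u^5 + 3375*u^6)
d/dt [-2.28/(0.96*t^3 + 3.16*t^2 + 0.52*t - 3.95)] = (6.5664*t^2 + 14.4096*t + 1.1856)/(0.96*t^3 + 3.16*t^2 + 0.52*t - 3.95)^2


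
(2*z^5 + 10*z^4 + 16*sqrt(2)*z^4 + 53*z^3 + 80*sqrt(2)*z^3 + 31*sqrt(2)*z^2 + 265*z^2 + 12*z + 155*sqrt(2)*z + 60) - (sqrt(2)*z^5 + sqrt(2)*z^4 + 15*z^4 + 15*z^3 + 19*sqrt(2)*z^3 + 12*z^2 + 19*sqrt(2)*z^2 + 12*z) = -sqrt(2)*z^5 + 2*z^5 - 5*z^4 + 15*sqrt(2)*z^4 + 38*z^3 + 61*sqrt(2)*z^3 + 12*sqrt(2)*z^2 + 253*z^2 + 155*sqrt(2)*z + 60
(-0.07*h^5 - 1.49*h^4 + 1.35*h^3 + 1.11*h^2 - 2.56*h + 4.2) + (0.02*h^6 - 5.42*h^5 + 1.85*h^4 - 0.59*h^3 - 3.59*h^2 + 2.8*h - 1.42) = 0.02*h^6 - 5.49*h^5 + 0.36*h^4 + 0.76*h^3 - 2.48*h^2 + 0.24*h + 2.78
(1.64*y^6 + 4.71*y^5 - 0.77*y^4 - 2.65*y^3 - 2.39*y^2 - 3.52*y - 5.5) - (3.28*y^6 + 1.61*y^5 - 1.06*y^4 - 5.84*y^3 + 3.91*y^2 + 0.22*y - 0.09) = -1.64*y^6 + 3.1*y^5 + 0.29*y^4 + 3.19*y^3 - 6.3*y^2 - 3.74*y - 5.41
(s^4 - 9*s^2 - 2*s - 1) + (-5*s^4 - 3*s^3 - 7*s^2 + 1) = -4*s^4 - 3*s^3 - 16*s^2 - 2*s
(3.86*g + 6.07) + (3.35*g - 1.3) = 7.21*g + 4.77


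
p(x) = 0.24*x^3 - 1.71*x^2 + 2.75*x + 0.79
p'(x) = 0.72*x^2 - 3.42*x + 2.75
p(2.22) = 1.09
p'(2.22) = -1.29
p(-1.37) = -6.80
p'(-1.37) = 8.79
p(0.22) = 1.31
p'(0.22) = 2.03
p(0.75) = 1.99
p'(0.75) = 0.59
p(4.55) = 0.51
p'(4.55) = 2.09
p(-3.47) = -39.37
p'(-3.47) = 23.29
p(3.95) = -0.24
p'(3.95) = 0.47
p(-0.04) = 0.68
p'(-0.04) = 2.89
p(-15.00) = -1235.21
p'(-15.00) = 216.05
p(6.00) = 7.57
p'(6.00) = 8.15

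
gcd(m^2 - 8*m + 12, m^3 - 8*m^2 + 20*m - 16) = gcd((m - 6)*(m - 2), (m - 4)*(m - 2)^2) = m - 2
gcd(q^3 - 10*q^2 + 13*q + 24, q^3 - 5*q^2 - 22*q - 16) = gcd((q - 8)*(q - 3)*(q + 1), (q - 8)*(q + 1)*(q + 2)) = q^2 - 7*q - 8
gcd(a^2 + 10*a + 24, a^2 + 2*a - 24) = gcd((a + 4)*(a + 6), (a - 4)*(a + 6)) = a + 6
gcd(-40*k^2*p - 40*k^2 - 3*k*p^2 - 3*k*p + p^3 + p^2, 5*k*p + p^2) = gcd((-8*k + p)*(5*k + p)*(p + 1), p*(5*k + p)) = 5*k + p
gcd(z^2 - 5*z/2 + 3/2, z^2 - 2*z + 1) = z - 1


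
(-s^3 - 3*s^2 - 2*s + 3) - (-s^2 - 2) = -s^3 - 2*s^2 - 2*s + 5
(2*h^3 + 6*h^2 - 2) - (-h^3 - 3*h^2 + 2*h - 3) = 3*h^3 + 9*h^2 - 2*h + 1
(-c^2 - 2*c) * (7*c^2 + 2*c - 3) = -7*c^4 - 16*c^3 - c^2 + 6*c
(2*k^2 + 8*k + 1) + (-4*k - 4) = 2*k^2 + 4*k - 3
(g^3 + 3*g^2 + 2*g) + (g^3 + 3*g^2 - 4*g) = 2*g^3 + 6*g^2 - 2*g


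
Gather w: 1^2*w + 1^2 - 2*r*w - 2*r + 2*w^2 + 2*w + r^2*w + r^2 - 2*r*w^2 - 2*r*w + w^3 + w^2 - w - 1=r^2 - 2*r + w^3 + w^2*(3 - 2*r) + w*(r^2 - 4*r + 2)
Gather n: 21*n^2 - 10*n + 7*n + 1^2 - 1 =21*n^2 - 3*n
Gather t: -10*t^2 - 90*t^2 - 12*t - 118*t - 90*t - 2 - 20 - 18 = -100*t^2 - 220*t - 40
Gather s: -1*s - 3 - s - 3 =-2*s - 6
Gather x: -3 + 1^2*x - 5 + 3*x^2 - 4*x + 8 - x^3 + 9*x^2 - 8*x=-x^3 + 12*x^2 - 11*x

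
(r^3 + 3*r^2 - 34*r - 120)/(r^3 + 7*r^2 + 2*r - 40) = (r - 6)/(r - 2)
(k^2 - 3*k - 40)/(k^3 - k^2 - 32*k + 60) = (k^2 - 3*k - 40)/(k^3 - k^2 - 32*k + 60)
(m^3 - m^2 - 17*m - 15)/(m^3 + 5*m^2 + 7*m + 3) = (m - 5)/(m + 1)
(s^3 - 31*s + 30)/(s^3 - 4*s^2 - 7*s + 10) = (s + 6)/(s + 2)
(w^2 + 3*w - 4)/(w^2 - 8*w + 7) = (w + 4)/(w - 7)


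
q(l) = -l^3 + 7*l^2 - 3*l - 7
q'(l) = -3*l^2 + 14*l - 3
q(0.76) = -5.68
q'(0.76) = 5.91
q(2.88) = 18.53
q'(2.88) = 12.44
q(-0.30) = -5.44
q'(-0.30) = -7.47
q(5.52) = 21.54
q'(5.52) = -17.13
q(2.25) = 10.30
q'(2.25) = 13.31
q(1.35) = -0.75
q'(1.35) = 10.43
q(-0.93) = 2.65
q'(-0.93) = -18.61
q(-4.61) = 253.57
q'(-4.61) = -131.30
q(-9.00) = 1316.00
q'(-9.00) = -372.00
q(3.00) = 20.00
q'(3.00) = 12.00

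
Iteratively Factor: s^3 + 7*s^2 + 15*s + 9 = (s + 1)*(s^2 + 6*s + 9) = (s + 1)*(s + 3)*(s + 3)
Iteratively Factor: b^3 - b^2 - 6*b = (b - 3)*(b^2 + 2*b) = b*(b - 3)*(b + 2)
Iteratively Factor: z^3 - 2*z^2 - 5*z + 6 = (z + 2)*(z^2 - 4*z + 3) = (z - 1)*(z + 2)*(z - 3)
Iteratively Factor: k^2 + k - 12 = (k + 4)*(k - 3)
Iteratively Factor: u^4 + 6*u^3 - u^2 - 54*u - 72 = (u + 4)*(u^3 + 2*u^2 - 9*u - 18) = (u + 2)*(u + 4)*(u^2 - 9) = (u - 3)*(u + 2)*(u + 4)*(u + 3)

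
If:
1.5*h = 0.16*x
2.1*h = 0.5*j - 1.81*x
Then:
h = 0.106666666666667*x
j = 4.068*x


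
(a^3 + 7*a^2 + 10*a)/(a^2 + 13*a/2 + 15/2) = 2*a*(a + 2)/(2*a + 3)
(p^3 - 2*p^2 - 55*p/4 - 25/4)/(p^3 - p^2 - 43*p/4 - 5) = (p - 5)/(p - 4)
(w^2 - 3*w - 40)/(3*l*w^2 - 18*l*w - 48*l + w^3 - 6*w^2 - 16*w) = (w + 5)/(3*l*w + 6*l + w^2 + 2*w)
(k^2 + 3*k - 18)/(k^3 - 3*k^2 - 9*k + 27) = (k + 6)/(k^2 - 9)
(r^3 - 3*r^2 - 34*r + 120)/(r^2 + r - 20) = (r^2 + r - 30)/(r + 5)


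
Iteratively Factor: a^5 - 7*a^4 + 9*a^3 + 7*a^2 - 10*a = (a - 2)*(a^4 - 5*a^3 - a^2 + 5*a) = (a - 2)*(a + 1)*(a^3 - 6*a^2 + 5*a) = a*(a - 2)*(a + 1)*(a^2 - 6*a + 5) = a*(a - 5)*(a - 2)*(a + 1)*(a - 1)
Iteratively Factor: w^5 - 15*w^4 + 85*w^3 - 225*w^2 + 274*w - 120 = (w - 3)*(w^4 - 12*w^3 + 49*w^2 - 78*w + 40) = (w - 3)*(w - 1)*(w^3 - 11*w^2 + 38*w - 40) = (w - 3)*(w - 2)*(w - 1)*(w^2 - 9*w + 20) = (w - 5)*(w - 3)*(w - 2)*(w - 1)*(w - 4)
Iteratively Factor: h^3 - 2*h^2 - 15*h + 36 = (h + 4)*(h^2 - 6*h + 9) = (h - 3)*(h + 4)*(h - 3)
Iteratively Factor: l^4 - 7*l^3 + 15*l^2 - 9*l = (l - 3)*(l^3 - 4*l^2 + 3*l) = (l - 3)*(l - 1)*(l^2 - 3*l) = (l - 3)^2*(l - 1)*(l)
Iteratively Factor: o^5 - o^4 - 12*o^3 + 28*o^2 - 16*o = (o - 2)*(o^4 + o^3 - 10*o^2 + 8*o) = (o - 2)^2*(o^3 + 3*o^2 - 4*o) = (o - 2)^2*(o - 1)*(o^2 + 4*o) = (o - 2)^2*(o - 1)*(o + 4)*(o)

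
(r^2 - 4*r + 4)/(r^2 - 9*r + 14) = (r - 2)/(r - 7)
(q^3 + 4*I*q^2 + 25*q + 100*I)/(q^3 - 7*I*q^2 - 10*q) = (q^2 + 9*I*q - 20)/(q*(q - 2*I))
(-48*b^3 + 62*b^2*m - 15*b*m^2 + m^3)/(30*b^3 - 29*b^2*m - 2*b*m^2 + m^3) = (-8*b + m)/(5*b + m)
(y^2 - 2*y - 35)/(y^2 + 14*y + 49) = (y^2 - 2*y - 35)/(y^2 + 14*y + 49)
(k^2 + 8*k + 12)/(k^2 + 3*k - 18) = (k + 2)/(k - 3)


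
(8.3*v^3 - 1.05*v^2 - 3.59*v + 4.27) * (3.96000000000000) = 32.868*v^3 - 4.158*v^2 - 14.2164*v + 16.9092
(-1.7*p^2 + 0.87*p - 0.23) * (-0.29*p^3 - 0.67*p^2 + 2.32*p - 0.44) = 0.493*p^5 + 0.8867*p^4 - 4.4602*p^3 + 2.9205*p^2 - 0.9164*p + 0.1012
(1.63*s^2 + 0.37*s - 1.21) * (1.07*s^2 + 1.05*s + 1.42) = 1.7441*s^4 + 2.1074*s^3 + 1.4084*s^2 - 0.7451*s - 1.7182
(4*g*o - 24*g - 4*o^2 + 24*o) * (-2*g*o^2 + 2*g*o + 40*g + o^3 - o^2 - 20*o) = -8*g^2*o^3 + 56*g^2*o^2 + 112*g^2*o - 960*g^2 + 12*g*o^4 - 84*g*o^3 - 168*g*o^2 + 1440*g*o - 4*o^5 + 28*o^4 + 56*o^3 - 480*o^2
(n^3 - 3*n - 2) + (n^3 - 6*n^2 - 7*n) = 2*n^3 - 6*n^2 - 10*n - 2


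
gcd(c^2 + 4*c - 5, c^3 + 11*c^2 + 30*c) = c + 5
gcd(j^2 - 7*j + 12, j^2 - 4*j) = j - 4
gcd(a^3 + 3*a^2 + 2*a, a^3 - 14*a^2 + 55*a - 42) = 1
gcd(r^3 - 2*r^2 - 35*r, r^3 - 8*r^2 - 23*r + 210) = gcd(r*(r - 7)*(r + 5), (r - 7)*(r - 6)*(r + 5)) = r^2 - 2*r - 35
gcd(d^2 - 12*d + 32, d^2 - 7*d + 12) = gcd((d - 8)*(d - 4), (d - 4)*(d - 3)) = d - 4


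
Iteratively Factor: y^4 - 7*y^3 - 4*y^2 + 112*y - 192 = (y + 4)*(y^3 - 11*y^2 + 40*y - 48) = (y - 4)*(y + 4)*(y^2 - 7*y + 12) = (y - 4)*(y - 3)*(y + 4)*(y - 4)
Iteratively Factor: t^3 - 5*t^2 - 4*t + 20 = (t - 2)*(t^2 - 3*t - 10) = (t - 5)*(t - 2)*(t + 2)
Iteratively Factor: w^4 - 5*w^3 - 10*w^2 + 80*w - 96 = (w - 3)*(w^3 - 2*w^2 - 16*w + 32) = (w - 4)*(w - 3)*(w^2 + 2*w - 8) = (w - 4)*(w - 3)*(w - 2)*(w + 4)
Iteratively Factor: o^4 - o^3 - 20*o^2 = (o)*(o^3 - o^2 - 20*o) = o*(o + 4)*(o^2 - 5*o) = o^2*(o + 4)*(o - 5)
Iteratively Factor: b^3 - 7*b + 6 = (b + 3)*(b^2 - 3*b + 2) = (b - 2)*(b + 3)*(b - 1)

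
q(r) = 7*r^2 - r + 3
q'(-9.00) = -127.00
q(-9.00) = 579.00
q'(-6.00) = -85.00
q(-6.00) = 261.00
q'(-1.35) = -19.90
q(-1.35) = 17.11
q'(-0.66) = -10.24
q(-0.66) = 6.71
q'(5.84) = 80.76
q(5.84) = 235.90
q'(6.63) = 91.82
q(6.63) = 304.07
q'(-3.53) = -50.42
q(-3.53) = 93.76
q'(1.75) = 23.50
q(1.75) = 22.69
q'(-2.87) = -41.18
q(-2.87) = 63.53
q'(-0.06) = -1.84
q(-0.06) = 3.09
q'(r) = 14*r - 1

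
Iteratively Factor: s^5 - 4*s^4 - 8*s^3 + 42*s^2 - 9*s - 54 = (s - 2)*(s^4 - 2*s^3 - 12*s^2 + 18*s + 27) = (s - 2)*(s + 1)*(s^3 - 3*s^2 - 9*s + 27) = (s - 2)*(s + 1)*(s + 3)*(s^2 - 6*s + 9) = (s - 3)*(s - 2)*(s + 1)*(s + 3)*(s - 3)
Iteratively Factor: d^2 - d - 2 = (d + 1)*(d - 2)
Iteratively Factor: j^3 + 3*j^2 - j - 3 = (j - 1)*(j^2 + 4*j + 3) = (j - 1)*(j + 1)*(j + 3)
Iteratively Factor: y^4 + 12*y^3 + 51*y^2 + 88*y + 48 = (y + 1)*(y^3 + 11*y^2 + 40*y + 48) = (y + 1)*(y + 4)*(y^2 + 7*y + 12) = (y + 1)*(y + 4)^2*(y + 3)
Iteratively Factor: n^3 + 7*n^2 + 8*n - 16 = (n + 4)*(n^2 + 3*n - 4) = (n + 4)^2*(n - 1)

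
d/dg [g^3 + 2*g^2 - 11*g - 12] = 3*g^2 + 4*g - 11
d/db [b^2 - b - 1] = 2*b - 1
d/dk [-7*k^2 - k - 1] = -14*k - 1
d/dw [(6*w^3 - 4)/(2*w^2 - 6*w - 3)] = 2*(6*w^4 - 36*w^3 - 27*w^2 + 8*w - 12)/(4*w^4 - 24*w^3 + 24*w^2 + 36*w + 9)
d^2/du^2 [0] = 0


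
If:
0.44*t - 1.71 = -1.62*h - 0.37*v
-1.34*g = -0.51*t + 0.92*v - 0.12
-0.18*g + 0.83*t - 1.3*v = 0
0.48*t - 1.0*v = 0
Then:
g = 0.09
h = 1.02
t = 0.08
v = 0.04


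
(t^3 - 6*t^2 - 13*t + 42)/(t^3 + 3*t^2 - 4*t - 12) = (t - 7)/(t + 2)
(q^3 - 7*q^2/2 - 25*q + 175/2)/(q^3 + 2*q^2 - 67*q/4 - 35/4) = 2*(q - 5)/(2*q + 1)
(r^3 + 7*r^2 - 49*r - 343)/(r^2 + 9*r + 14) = (r^2 - 49)/(r + 2)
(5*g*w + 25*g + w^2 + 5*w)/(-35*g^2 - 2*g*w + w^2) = (w + 5)/(-7*g + w)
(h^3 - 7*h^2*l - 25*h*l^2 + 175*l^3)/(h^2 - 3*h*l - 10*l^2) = (h^2 - 2*h*l - 35*l^2)/(h + 2*l)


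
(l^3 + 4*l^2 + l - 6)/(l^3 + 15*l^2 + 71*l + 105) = (l^2 + l - 2)/(l^2 + 12*l + 35)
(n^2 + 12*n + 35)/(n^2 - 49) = (n + 5)/(n - 7)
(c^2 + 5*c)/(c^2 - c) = (c + 5)/(c - 1)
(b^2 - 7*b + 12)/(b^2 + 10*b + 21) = (b^2 - 7*b + 12)/(b^2 + 10*b + 21)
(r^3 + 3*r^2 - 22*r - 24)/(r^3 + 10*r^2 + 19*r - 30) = (r^2 - 3*r - 4)/(r^2 + 4*r - 5)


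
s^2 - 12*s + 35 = (s - 7)*(s - 5)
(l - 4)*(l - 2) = l^2 - 6*l + 8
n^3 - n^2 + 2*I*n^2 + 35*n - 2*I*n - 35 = (n - 1)*(n - 5*I)*(n + 7*I)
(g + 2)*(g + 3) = g^2 + 5*g + 6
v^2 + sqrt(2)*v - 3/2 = (v - sqrt(2)/2)*(v + 3*sqrt(2)/2)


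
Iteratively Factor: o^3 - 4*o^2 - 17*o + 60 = (o - 5)*(o^2 + o - 12) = (o - 5)*(o - 3)*(o + 4)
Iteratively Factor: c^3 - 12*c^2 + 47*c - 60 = (c - 5)*(c^2 - 7*c + 12) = (c - 5)*(c - 4)*(c - 3)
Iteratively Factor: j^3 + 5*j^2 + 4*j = (j)*(j^2 + 5*j + 4) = j*(j + 1)*(j + 4)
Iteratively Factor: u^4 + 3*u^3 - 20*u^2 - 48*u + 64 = (u + 4)*(u^3 - u^2 - 16*u + 16) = (u - 1)*(u + 4)*(u^2 - 16) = (u - 4)*(u - 1)*(u + 4)*(u + 4)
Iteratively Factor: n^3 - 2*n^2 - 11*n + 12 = (n + 3)*(n^2 - 5*n + 4) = (n - 4)*(n + 3)*(n - 1)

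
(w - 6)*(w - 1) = w^2 - 7*w + 6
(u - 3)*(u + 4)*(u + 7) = u^3 + 8*u^2 - 5*u - 84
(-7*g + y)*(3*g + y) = -21*g^2 - 4*g*y + y^2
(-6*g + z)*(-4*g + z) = 24*g^2 - 10*g*z + z^2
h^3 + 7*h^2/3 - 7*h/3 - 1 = (h - 1)*(h + 1/3)*(h + 3)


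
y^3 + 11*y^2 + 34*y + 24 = (y + 1)*(y + 4)*(y + 6)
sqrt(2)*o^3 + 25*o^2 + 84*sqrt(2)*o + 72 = (o + 6*sqrt(2))^2*(sqrt(2)*o + 1)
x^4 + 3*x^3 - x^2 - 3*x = x*(x - 1)*(x + 1)*(x + 3)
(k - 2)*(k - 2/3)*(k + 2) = k^3 - 2*k^2/3 - 4*k + 8/3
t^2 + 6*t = t*(t + 6)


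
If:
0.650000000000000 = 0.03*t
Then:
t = 21.67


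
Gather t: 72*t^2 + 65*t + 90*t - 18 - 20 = 72*t^2 + 155*t - 38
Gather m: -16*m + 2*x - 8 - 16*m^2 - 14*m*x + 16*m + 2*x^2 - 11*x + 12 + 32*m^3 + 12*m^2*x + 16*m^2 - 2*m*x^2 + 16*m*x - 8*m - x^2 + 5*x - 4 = 32*m^3 + 12*m^2*x + m*(-2*x^2 + 2*x - 8) + x^2 - 4*x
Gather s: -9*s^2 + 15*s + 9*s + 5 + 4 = -9*s^2 + 24*s + 9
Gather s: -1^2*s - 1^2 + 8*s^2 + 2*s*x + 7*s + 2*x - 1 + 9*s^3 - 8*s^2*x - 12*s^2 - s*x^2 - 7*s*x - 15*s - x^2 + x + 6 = 9*s^3 + s^2*(-8*x - 4) + s*(-x^2 - 5*x - 9) - x^2 + 3*x + 4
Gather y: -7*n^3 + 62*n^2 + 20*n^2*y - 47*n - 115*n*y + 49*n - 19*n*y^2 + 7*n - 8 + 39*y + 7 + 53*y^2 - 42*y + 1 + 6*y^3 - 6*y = -7*n^3 + 62*n^2 + 9*n + 6*y^3 + y^2*(53 - 19*n) + y*(20*n^2 - 115*n - 9)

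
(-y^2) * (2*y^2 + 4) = -2*y^4 - 4*y^2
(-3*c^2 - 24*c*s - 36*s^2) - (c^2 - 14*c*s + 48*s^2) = -4*c^2 - 10*c*s - 84*s^2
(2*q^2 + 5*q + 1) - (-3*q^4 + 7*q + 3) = 3*q^4 + 2*q^2 - 2*q - 2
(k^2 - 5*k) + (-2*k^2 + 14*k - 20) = -k^2 + 9*k - 20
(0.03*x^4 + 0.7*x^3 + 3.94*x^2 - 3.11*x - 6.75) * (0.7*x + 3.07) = 0.021*x^5 + 0.5821*x^4 + 4.907*x^3 + 9.9188*x^2 - 14.2727*x - 20.7225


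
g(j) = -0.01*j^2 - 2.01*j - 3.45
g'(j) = -0.02*j - 2.01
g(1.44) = -6.37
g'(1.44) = -2.04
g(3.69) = -11.00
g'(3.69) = -2.08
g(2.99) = -9.55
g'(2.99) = -2.07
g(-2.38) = 1.28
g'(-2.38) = -1.96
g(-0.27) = -2.91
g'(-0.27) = -2.00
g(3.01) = -9.59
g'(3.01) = -2.07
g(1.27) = -6.02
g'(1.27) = -2.04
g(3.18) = -9.94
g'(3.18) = -2.07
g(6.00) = -15.87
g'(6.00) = -2.13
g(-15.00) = 24.45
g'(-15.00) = -1.71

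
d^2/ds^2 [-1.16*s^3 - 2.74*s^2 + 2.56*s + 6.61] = -6.96*s - 5.48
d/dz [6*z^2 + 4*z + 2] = 12*z + 4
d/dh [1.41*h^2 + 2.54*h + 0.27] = 2.82*h + 2.54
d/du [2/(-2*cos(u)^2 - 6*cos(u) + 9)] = -4*(2*cos(u) + 3)*sin(u)/(6*cos(u) + cos(2*u) - 8)^2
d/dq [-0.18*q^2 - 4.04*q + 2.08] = -0.36*q - 4.04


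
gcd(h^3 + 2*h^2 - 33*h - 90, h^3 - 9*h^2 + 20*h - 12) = h - 6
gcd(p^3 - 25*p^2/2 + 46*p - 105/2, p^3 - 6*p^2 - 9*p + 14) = p - 7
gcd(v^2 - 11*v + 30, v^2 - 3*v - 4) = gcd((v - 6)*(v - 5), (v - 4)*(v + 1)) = 1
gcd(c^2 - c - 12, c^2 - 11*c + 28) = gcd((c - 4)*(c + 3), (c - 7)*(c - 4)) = c - 4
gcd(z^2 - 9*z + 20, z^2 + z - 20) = z - 4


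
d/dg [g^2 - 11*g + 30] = 2*g - 11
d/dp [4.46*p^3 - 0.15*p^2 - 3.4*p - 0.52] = 13.38*p^2 - 0.3*p - 3.4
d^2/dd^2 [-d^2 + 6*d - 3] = -2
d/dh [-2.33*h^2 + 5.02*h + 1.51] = 5.02 - 4.66*h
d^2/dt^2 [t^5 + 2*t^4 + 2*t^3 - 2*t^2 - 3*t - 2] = 20*t^3 + 24*t^2 + 12*t - 4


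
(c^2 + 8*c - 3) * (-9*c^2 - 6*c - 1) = -9*c^4 - 78*c^3 - 22*c^2 + 10*c + 3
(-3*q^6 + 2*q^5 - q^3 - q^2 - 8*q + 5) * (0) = 0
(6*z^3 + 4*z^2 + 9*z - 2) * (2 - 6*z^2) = -36*z^5 - 24*z^4 - 42*z^3 + 20*z^2 + 18*z - 4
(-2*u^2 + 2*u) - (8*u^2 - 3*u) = -10*u^2 + 5*u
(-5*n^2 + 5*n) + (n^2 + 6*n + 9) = -4*n^2 + 11*n + 9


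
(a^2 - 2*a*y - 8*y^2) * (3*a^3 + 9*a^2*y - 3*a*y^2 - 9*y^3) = 3*a^5 + 3*a^4*y - 45*a^3*y^2 - 75*a^2*y^3 + 42*a*y^4 + 72*y^5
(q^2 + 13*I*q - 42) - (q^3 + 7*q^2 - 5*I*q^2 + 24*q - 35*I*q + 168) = -q^3 - 6*q^2 + 5*I*q^2 - 24*q + 48*I*q - 210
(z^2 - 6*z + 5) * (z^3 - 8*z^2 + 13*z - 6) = z^5 - 14*z^4 + 66*z^3 - 124*z^2 + 101*z - 30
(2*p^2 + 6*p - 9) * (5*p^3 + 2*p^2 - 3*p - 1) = 10*p^5 + 34*p^4 - 39*p^3 - 38*p^2 + 21*p + 9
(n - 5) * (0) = 0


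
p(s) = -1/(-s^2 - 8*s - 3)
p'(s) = -(2*s + 8)/(-s^2 - 8*s - 3)^2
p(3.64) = 0.02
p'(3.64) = -0.01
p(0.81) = 0.10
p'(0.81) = -0.09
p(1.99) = 0.04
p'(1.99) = -0.02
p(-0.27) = 1.10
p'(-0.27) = -8.95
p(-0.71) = -0.46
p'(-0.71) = -1.39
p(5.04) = 0.01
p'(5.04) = -0.00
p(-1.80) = -0.12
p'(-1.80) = -0.07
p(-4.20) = -0.08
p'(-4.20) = 0.00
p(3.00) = 0.03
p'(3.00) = -0.01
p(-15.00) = 0.01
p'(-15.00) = 0.00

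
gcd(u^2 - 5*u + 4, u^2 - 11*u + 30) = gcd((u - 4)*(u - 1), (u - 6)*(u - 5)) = 1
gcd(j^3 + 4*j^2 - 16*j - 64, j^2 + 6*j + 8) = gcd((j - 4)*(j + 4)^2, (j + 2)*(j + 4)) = j + 4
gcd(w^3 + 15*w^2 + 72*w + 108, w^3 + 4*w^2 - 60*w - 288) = w^2 + 12*w + 36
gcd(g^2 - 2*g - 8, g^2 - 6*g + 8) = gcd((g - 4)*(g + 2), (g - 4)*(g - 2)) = g - 4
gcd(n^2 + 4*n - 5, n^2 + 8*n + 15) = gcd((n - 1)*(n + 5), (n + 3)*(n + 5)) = n + 5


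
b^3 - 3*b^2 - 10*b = b*(b - 5)*(b + 2)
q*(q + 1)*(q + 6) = q^3 + 7*q^2 + 6*q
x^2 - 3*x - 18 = (x - 6)*(x + 3)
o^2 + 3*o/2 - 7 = (o - 2)*(o + 7/2)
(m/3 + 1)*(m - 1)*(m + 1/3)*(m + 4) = m^4/3 + 19*m^3/9 + 7*m^2/3 - 31*m/9 - 4/3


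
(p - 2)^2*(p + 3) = p^3 - p^2 - 8*p + 12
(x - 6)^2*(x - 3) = x^3 - 15*x^2 + 72*x - 108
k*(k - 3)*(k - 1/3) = k^3 - 10*k^2/3 + k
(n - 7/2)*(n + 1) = n^2 - 5*n/2 - 7/2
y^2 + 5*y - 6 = (y - 1)*(y + 6)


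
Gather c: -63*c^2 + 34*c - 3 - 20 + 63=-63*c^2 + 34*c + 40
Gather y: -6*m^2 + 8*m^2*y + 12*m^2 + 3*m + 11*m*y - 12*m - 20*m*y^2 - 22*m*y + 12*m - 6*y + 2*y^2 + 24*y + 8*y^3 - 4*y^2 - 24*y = 6*m^2 + 3*m + 8*y^3 + y^2*(-20*m - 2) + y*(8*m^2 - 11*m - 6)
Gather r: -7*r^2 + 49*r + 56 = -7*r^2 + 49*r + 56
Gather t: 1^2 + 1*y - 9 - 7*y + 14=6 - 6*y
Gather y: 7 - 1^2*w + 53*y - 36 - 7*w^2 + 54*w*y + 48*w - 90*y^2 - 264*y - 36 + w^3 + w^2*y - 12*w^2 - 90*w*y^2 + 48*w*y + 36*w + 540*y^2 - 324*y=w^3 - 19*w^2 + 83*w + y^2*(450 - 90*w) + y*(w^2 + 102*w - 535) - 65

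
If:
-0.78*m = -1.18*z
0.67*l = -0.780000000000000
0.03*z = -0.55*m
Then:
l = -1.16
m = 0.00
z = 0.00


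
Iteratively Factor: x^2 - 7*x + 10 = (x - 2)*(x - 5)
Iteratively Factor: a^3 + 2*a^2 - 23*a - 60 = (a + 4)*(a^2 - 2*a - 15) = (a + 3)*(a + 4)*(a - 5)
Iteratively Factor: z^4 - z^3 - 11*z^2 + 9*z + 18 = (z - 2)*(z^3 + z^2 - 9*z - 9) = (z - 2)*(z + 3)*(z^2 - 2*z - 3) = (z - 2)*(z + 1)*(z + 3)*(z - 3)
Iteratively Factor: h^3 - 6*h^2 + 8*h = (h)*(h^2 - 6*h + 8) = h*(h - 4)*(h - 2)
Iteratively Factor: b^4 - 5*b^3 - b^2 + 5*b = (b - 1)*(b^3 - 4*b^2 - 5*b) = (b - 1)*(b + 1)*(b^2 - 5*b) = b*(b - 1)*(b + 1)*(b - 5)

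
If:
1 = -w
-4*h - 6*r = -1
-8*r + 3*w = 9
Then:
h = 5/2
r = -3/2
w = -1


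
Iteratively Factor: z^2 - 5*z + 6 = (z - 2)*(z - 3)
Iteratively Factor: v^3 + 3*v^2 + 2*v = (v + 2)*(v^2 + v) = (v + 1)*(v + 2)*(v)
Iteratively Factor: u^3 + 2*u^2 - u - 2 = (u + 2)*(u^2 - 1) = (u + 1)*(u + 2)*(u - 1)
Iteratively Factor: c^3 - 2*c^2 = (c)*(c^2 - 2*c) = c^2*(c - 2)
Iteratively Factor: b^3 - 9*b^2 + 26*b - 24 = (b - 3)*(b^2 - 6*b + 8) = (b - 4)*(b - 3)*(b - 2)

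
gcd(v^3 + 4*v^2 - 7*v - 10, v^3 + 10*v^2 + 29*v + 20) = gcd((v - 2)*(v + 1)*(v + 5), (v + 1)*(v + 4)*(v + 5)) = v^2 + 6*v + 5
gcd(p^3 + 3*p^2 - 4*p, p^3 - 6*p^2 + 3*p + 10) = 1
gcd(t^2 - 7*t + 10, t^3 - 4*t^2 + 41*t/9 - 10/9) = t - 2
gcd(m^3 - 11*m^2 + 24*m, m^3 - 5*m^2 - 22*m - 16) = m - 8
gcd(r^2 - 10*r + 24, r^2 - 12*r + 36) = r - 6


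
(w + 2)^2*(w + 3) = w^3 + 7*w^2 + 16*w + 12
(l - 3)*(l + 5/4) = l^2 - 7*l/4 - 15/4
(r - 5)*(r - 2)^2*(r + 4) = r^4 - 5*r^3 - 12*r^2 + 76*r - 80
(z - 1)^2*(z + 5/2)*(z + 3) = z^4 + 7*z^3/2 - 5*z^2/2 - 19*z/2 + 15/2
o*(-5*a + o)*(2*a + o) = -10*a^2*o - 3*a*o^2 + o^3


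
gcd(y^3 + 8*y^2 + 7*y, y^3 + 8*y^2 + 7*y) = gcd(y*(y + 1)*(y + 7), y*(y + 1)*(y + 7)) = y^3 + 8*y^2 + 7*y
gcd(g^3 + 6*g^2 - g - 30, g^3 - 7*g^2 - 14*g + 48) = g^2 + g - 6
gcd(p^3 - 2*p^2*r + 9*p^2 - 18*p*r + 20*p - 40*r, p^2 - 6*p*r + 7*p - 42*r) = 1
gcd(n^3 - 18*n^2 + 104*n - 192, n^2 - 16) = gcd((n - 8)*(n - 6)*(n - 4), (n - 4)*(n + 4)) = n - 4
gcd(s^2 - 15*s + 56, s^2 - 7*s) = s - 7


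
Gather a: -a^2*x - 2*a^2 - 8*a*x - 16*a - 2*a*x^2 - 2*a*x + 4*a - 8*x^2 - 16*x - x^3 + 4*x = a^2*(-x - 2) + a*(-2*x^2 - 10*x - 12) - x^3 - 8*x^2 - 12*x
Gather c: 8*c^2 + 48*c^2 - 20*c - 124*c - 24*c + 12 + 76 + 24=56*c^2 - 168*c + 112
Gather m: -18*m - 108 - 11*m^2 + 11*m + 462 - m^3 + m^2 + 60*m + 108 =-m^3 - 10*m^2 + 53*m + 462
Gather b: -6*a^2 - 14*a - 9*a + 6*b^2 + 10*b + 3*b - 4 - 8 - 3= -6*a^2 - 23*a + 6*b^2 + 13*b - 15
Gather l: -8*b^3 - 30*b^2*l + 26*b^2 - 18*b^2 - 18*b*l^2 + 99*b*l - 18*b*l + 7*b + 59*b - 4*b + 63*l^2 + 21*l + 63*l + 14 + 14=-8*b^3 + 8*b^2 + 62*b + l^2*(63 - 18*b) + l*(-30*b^2 + 81*b + 84) + 28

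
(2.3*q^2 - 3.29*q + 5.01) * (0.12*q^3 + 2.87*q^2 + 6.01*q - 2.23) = 0.276*q^5 + 6.2062*q^4 + 4.9819*q^3 - 10.5232*q^2 + 37.4468*q - 11.1723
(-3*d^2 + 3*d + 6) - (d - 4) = -3*d^2 + 2*d + 10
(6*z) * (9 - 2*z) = -12*z^2 + 54*z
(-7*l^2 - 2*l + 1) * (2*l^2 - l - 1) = -14*l^4 + 3*l^3 + 11*l^2 + l - 1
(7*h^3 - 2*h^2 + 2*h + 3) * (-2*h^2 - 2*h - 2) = -14*h^5 - 10*h^4 - 14*h^3 - 6*h^2 - 10*h - 6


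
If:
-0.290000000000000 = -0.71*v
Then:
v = 0.41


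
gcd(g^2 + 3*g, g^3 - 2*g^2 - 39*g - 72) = g + 3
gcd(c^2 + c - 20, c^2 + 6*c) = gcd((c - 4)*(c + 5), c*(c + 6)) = 1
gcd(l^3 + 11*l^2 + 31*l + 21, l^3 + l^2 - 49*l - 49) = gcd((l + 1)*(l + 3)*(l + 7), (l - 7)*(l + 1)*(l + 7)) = l^2 + 8*l + 7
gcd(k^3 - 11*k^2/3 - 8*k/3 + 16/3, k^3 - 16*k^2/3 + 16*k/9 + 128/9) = k^2 - 8*k/3 - 16/3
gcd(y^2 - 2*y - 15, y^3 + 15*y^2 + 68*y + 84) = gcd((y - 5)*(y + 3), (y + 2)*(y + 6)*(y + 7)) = 1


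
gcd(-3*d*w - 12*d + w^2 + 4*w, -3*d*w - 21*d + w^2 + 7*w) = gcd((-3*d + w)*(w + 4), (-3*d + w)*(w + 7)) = -3*d + w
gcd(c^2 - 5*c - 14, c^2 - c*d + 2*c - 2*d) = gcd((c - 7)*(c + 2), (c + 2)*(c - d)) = c + 2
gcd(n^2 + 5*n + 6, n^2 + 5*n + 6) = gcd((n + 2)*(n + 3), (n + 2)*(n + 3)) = n^2 + 5*n + 6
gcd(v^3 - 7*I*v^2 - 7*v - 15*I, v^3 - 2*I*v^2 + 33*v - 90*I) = v^2 - 8*I*v - 15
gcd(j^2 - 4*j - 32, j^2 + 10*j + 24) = j + 4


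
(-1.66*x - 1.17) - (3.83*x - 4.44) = 3.27 - 5.49*x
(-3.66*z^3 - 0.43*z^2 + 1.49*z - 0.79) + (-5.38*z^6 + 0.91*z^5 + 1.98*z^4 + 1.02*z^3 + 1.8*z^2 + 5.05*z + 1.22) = -5.38*z^6 + 0.91*z^5 + 1.98*z^4 - 2.64*z^3 + 1.37*z^2 + 6.54*z + 0.43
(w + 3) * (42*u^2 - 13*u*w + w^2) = 42*u^2*w + 126*u^2 - 13*u*w^2 - 39*u*w + w^3 + 3*w^2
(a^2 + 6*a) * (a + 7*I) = a^3 + 6*a^2 + 7*I*a^2 + 42*I*a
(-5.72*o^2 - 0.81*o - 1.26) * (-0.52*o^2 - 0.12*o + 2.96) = 2.9744*o^4 + 1.1076*o^3 - 16.1788*o^2 - 2.2464*o - 3.7296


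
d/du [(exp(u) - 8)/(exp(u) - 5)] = 3*exp(u)/(exp(u) - 5)^2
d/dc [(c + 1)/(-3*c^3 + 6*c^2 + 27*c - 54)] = (-c^3 + 2*c^2 + 9*c - (c + 1)*(-3*c^2 + 4*c + 9) - 18)/(3*(c^3 - 2*c^2 - 9*c + 18)^2)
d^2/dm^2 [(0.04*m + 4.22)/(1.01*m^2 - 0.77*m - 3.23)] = ((-0.2424*m - 8.4628)*(-1.01*m^2 + 0.77*m + 3.23) - (0.04*m + 4.22)*(2.02*m - 0.77)*(4.04*m - 1.54))/(-1.01*m^2 + 0.77*m + 3.23)^3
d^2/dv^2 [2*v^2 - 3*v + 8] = 4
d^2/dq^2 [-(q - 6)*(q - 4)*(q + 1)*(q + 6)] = -12*q^2 + 18*q + 80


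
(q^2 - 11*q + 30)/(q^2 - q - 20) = (q - 6)/(q + 4)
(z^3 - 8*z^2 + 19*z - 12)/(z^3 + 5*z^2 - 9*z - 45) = (z^2 - 5*z + 4)/(z^2 + 8*z + 15)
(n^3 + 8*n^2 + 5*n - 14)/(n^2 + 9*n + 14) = n - 1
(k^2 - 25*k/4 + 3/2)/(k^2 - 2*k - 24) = (k - 1/4)/(k + 4)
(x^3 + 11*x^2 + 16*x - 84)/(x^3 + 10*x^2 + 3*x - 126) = (x - 2)/(x - 3)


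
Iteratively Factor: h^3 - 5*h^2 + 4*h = (h)*(h^2 - 5*h + 4) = h*(h - 1)*(h - 4)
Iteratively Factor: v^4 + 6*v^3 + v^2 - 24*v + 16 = (v + 4)*(v^3 + 2*v^2 - 7*v + 4) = (v - 1)*(v + 4)*(v^2 + 3*v - 4) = (v - 1)*(v + 4)^2*(v - 1)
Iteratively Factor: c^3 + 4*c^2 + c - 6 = (c + 2)*(c^2 + 2*c - 3) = (c + 2)*(c + 3)*(c - 1)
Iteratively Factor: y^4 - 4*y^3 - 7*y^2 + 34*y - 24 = (y - 1)*(y^3 - 3*y^2 - 10*y + 24) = (y - 4)*(y - 1)*(y^2 + y - 6) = (y - 4)*(y - 2)*(y - 1)*(y + 3)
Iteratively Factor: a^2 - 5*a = (a - 5)*(a)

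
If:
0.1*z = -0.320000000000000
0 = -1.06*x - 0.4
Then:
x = -0.38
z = -3.20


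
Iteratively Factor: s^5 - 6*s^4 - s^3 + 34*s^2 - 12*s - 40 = (s + 2)*(s^4 - 8*s^3 + 15*s^2 + 4*s - 20) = (s - 2)*(s + 2)*(s^3 - 6*s^2 + 3*s + 10) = (s - 2)*(s + 1)*(s + 2)*(s^2 - 7*s + 10) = (s - 5)*(s - 2)*(s + 1)*(s + 2)*(s - 2)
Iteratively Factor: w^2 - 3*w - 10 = (w + 2)*(w - 5)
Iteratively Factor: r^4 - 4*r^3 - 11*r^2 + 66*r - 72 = (r - 3)*(r^3 - r^2 - 14*r + 24) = (r - 3)^2*(r^2 + 2*r - 8) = (r - 3)^2*(r - 2)*(r + 4)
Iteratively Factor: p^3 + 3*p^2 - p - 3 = (p - 1)*(p^2 + 4*p + 3) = (p - 1)*(p + 3)*(p + 1)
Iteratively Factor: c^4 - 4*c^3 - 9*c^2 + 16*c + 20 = (c + 2)*(c^3 - 6*c^2 + 3*c + 10) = (c + 1)*(c + 2)*(c^2 - 7*c + 10) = (c - 5)*(c + 1)*(c + 2)*(c - 2)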